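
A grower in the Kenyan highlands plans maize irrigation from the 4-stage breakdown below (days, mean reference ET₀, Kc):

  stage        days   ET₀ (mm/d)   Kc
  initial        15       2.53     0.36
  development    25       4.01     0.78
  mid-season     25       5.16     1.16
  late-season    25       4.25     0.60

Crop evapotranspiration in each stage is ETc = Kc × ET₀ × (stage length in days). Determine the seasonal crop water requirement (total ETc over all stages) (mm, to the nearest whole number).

305 mm

initial: 0.36 × 2.53 × 15 = 13.66 mm
development: 0.78 × 4.01 × 25 = 78.20 mm
mid-season: 1.16 × 5.16 × 25 = 149.64 mm
late-season: 0.60 × 4.25 × 25 = 63.75 mm
Seasonal total = 305.25 mm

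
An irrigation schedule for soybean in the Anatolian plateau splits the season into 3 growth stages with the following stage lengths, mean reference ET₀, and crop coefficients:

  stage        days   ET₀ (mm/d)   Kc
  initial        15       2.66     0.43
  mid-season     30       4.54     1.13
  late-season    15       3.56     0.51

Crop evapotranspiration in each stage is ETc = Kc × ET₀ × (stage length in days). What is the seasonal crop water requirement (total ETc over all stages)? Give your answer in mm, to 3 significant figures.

198 mm

initial: 0.43 × 2.66 × 15 = 17.16 mm
mid-season: 1.13 × 4.54 × 30 = 153.91 mm
late-season: 0.51 × 3.56 × 15 = 27.23 mm
Seasonal total = 198.30 mm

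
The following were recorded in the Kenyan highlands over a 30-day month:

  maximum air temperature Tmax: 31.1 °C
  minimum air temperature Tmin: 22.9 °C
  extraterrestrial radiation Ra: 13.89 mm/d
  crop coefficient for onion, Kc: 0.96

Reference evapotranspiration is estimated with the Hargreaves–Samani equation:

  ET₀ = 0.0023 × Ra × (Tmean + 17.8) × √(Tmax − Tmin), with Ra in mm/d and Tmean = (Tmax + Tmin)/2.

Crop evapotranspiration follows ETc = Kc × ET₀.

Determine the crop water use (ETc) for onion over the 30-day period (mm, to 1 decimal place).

Tmean = (31.1 + 22.9)/2 = 27.00 °C
ET₀ = 0.0023 × 13.89 × (27.00 + 17.8) × √8.2 = 0.0023 × 13.89 × 44.80 × 2.8636 = 4.0985 mm/d
ETc = Kc × ET₀ = 0.96 × 4.0985 = 3.9346 mm/d
Over 30 days: 3.9346 × 30 = 118.038 mm

118.0 mm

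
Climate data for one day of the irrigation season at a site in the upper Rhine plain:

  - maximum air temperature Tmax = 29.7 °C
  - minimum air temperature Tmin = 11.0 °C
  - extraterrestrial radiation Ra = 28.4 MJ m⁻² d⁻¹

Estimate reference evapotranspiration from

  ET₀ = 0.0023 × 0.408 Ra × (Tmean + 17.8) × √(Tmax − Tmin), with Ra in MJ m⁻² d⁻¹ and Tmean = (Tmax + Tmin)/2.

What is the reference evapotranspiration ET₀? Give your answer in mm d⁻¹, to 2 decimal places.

4.40 mm d⁻¹

Tmean = (29.7 + 11.0)/2 = 20.35 °C
0.408 Ra = 0.408 × 28.4 = 11.5872 mm/d equivalent
ET₀ = 0.0023 × 11.5872 × (20.35 + 17.8) × √18.7 = 0.0023 × 11.5872 × 38.15 × 4.3243 = 4.3966 mm/d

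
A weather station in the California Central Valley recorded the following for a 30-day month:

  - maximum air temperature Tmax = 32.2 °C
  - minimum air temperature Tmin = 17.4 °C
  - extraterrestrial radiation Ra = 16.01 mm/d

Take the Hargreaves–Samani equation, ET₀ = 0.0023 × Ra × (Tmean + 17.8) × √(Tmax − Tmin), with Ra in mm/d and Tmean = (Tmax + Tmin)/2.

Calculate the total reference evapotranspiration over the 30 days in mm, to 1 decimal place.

181.0 mm

Tmean = (32.2 + 17.4)/2 = 24.80 °C
ET₀ = 0.0023 × 16.01 × (24.80 + 17.8) × √14.8 = 0.0023 × 16.01 × 42.60 × 3.8471 = 6.0348 mm/d
Over 30 days: 6.0348 × 30 = 181.044 mm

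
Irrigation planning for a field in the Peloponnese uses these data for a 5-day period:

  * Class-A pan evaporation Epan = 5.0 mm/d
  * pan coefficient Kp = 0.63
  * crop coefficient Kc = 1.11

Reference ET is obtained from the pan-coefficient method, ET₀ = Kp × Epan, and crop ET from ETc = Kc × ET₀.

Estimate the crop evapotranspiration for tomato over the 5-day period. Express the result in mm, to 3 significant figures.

ET₀ = 0.63 × 5.0 = 3.1500 mm/d
ETc = Kc × ET₀ = 1.11 × 3.1500 = 3.4965 mm/d
Over 5 days: 3.4965 × 5 = 17.483 mm

17.5 mm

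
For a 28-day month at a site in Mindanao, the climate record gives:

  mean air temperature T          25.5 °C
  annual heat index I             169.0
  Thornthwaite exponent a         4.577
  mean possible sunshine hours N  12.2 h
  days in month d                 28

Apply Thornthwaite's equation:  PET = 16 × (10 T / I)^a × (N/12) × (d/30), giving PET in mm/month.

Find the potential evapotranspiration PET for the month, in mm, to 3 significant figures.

99.8 mm

10T/I = 10 × 25.5 / 169.0 = 1.5089
(10T/I)^a = 1.5089^4.577 = 6.5725
Uncorrected PET = 16 × 6.5725 = 105.160 mm
Correction = (N/12)(d/30) = (12.2/12)(28/30) = 0.9489
PET = 105.160 × 0.9489 = 99.786 mm/month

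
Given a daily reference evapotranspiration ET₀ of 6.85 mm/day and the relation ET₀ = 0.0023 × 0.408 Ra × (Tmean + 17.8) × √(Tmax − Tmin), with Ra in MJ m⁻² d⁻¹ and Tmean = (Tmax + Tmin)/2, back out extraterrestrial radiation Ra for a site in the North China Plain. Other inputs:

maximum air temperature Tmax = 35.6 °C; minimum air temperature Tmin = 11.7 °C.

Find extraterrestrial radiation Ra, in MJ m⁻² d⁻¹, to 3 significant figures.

Tmean = (35.6+11.7)/2 = 23.65 °C; ΔT = 23.9
Ra = ET₀ / [0.0023 × 0.408 × (Tmean+17.8) × √ΔT]
   = 6.85 / (0.0023 × 0.408 × 41.45 × 4.8888) = 36.023 MJ m⁻² d⁻¹

36.0 MJ m⁻² d⁻¹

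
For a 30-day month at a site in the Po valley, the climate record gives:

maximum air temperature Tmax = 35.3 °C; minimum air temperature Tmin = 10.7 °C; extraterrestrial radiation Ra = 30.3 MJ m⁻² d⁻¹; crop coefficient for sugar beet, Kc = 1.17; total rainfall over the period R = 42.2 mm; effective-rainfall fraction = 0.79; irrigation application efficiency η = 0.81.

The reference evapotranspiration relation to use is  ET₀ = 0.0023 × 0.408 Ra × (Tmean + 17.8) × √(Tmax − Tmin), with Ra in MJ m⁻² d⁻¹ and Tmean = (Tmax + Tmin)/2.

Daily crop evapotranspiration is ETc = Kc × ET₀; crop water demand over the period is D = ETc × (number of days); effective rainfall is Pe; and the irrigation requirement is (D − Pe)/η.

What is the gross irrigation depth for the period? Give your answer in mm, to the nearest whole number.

208 mm

Tmean = (35.3 + 10.7)/2 = 23.00 °C
0.408 Ra = 0.408 × 30.3 = 12.3624 mm/d equivalent
ET₀ = 0.0023 × 12.3624 × (23.00 + 17.8) × √24.6 = 0.0023 × 12.3624 × 40.80 × 4.9598 = 5.7538 mm/d
ETc = Kc × ET₀ = 1.17 × 5.7538 = 6.7319 mm/d
Crop demand D = ETc × 30 d = 6.7319 × 30 = 201.957 mm
Pe = 0.79 × 42.2 = 33.338 mm
D − Pe = 201.957 − 33.338 = 168.619 mm
Gross irrigation = 168.619 / 0.81 = 208.172 mm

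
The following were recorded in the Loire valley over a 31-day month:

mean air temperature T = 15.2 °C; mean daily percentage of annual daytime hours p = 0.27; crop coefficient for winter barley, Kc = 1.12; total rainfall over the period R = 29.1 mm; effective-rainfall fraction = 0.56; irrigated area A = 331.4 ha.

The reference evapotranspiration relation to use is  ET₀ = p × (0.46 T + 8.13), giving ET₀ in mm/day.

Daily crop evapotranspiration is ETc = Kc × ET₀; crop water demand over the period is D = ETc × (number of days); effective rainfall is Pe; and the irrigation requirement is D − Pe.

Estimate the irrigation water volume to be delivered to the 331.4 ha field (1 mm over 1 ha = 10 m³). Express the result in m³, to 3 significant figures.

ET₀ = 0.27 × (0.46 × 15.2 + 8.13) = 0.27 × 15.122 = 4.0829 mm/d
ETc = Kc × ET₀ = 1.12 × 4.0829 = 4.5728 mm/d
Crop demand D = ETc × 31 d = 4.5728 × 31 = 141.757 mm
Pe = 0.56 × 29.1 = 16.296 mm
D − Pe = 141.757 − 16.296 = 125.461 mm
Volume = 125.461 mm × 331.4 ha × 10 = 415777.8 m³

416000 m³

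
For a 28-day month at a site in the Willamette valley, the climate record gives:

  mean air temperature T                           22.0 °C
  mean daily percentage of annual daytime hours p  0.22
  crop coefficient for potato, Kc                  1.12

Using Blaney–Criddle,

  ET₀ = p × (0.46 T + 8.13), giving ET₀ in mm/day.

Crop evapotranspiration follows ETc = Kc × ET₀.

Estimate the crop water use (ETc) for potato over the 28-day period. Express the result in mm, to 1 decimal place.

125.9 mm

ET₀ = 0.22 × (0.46 × 22.0 + 8.13) = 0.22 × 18.250 = 4.0150 mm/d
ETc = Kc × ET₀ = 1.12 × 4.0150 = 4.4968 mm/d
Over 28 days: 4.4968 × 28 = 125.910 mm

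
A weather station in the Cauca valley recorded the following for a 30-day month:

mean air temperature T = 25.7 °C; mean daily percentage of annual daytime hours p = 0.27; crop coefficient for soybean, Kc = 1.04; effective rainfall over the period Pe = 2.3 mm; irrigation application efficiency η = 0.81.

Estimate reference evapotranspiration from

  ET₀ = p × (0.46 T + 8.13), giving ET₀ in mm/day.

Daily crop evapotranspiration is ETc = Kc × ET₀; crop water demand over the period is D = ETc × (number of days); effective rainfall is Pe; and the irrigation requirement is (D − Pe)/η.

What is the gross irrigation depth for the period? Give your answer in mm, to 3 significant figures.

205 mm

ET₀ = 0.27 × (0.46 × 25.7 + 8.13) = 0.27 × 19.952 = 5.3870 mm/d
ETc = Kc × ET₀ = 1.04 × 5.3870 = 5.6025 mm/d
Crop demand D = ETc × 30 d = 5.6025 × 30 = 168.075 mm
D − Pe = 168.075 − 2.3 = 165.775 mm
Gross irrigation = 165.775 / 0.81 = 204.660 mm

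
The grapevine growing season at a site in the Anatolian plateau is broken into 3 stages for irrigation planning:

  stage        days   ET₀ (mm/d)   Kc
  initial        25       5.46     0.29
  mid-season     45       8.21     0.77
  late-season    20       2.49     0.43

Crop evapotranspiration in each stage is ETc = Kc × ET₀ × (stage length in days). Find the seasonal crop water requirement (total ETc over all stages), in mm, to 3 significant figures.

initial: 0.29 × 5.46 × 25 = 39.59 mm
mid-season: 0.77 × 8.21 × 45 = 284.48 mm
late-season: 0.43 × 2.49 × 20 = 21.41 mm
Seasonal total = 345.48 mm

345 mm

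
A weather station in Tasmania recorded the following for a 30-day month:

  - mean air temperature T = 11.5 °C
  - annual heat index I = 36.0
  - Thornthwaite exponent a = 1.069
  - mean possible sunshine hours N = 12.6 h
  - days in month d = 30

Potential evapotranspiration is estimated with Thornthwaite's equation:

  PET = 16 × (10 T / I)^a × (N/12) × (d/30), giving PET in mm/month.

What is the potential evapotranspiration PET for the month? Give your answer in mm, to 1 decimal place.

58.1 mm

10T/I = 10 × 11.5 / 36.0 = 3.1944
(10T/I)^a = 3.1944^1.069 = 3.4609
Uncorrected PET = 16 × 3.4609 = 55.374 mm
Correction = (N/12)(d/30) = (12.6/12)(30/30) = 1.0500
PET = 55.374 × 1.0500 = 58.143 mm/month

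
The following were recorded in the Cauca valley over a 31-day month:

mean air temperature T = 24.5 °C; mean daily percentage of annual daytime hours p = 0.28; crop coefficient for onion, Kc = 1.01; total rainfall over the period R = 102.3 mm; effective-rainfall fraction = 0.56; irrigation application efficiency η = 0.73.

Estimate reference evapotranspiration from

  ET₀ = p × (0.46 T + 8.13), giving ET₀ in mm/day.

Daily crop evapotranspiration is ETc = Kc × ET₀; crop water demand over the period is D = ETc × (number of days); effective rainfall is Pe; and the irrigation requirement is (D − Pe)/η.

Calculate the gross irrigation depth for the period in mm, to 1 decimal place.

154.5 mm

ET₀ = 0.28 × (0.46 × 24.5 + 8.13) = 0.28 × 19.400 = 5.4320 mm/d
ETc = Kc × ET₀ = 1.01 × 5.4320 = 5.4863 mm/d
Crop demand D = ETc × 31 d = 5.4863 × 31 = 170.075 mm
Pe = 0.56 × 102.3 = 57.288 mm
D − Pe = 170.075 − 57.288 = 112.787 mm
Gross irrigation = 112.787 / 0.73 = 154.503 mm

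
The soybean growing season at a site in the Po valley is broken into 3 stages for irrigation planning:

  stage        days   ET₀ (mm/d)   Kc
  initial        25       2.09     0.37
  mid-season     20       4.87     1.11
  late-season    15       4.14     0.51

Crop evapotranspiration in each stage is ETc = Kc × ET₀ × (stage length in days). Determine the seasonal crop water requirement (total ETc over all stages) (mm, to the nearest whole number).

159 mm

initial: 0.37 × 2.09 × 25 = 19.33 mm
mid-season: 1.11 × 4.87 × 20 = 108.11 mm
late-season: 0.51 × 4.14 × 15 = 31.67 mm
Seasonal total = 159.11 mm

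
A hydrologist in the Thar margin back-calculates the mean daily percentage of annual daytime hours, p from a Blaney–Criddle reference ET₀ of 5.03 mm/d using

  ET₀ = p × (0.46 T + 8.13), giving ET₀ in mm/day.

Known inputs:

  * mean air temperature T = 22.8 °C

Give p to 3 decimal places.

p = ET₀ / (0.46 T + 8.13) = 5.03 / (0.46 × 22.8 + 8.13) = 5.03 / 18.618 = 0.2702

0.270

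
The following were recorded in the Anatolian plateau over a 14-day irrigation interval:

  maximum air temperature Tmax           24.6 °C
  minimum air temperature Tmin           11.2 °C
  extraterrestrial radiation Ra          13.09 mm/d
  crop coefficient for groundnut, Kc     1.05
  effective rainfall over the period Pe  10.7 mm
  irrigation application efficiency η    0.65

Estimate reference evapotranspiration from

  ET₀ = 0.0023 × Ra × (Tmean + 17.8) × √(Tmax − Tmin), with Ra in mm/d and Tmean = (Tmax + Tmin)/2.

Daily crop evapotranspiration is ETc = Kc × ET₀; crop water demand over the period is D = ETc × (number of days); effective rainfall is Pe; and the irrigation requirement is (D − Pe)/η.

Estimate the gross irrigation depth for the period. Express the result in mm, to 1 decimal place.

Tmean = (24.6 + 11.2)/2 = 17.90 °C
ET₀ = 0.0023 × 13.09 × (17.90 + 17.8) × √13.4 = 0.0023 × 13.09 × 35.70 × 3.6606 = 3.9345 mm/d
ETc = Kc × ET₀ = 1.05 × 3.9345 = 4.1312 mm/d
Crop demand D = ETc × 14 d = 4.1312 × 14 = 57.837 mm
D − Pe = 57.837 − 10.7 = 47.137 mm
Gross irrigation = 47.137 / 0.65 = 72.518 mm

72.5 mm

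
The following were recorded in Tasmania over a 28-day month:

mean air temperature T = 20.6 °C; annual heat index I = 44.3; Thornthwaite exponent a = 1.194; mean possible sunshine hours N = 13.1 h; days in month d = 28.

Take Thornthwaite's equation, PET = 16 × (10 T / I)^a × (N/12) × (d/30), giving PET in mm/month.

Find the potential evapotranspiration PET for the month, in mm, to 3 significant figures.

10T/I = 10 × 20.6 / 44.3 = 4.6501
(10T/I)^a = 4.6501^1.194 = 6.2654
Uncorrected PET = 16 × 6.2654 = 100.246 mm
Correction = (N/12)(d/30) = (13.1/12)(28/30) = 1.0189
PET = 100.246 × 1.0189 = 102.141 mm/month

102 mm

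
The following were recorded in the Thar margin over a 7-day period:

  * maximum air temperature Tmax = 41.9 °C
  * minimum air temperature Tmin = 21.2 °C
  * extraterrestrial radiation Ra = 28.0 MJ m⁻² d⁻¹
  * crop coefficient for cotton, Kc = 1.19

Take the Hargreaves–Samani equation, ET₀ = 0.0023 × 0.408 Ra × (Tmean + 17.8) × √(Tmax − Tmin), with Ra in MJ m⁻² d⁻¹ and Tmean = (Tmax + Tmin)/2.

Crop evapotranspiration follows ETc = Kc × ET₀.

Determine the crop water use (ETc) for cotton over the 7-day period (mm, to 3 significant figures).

49.1 mm

Tmean = (41.9 + 21.2)/2 = 31.55 °C
0.408 Ra = 0.408 × 28.0 = 11.4240 mm/d equivalent
ET₀ = 0.0023 × 11.4240 × (31.55 + 17.8) × √20.7 = 0.0023 × 11.4240 × 49.35 × 4.5497 = 5.8995 mm/d
ETc = Kc × ET₀ = 1.19 × 5.8995 = 7.0204 mm/d
Over 7 days: 7.0204 × 7 = 49.143 mm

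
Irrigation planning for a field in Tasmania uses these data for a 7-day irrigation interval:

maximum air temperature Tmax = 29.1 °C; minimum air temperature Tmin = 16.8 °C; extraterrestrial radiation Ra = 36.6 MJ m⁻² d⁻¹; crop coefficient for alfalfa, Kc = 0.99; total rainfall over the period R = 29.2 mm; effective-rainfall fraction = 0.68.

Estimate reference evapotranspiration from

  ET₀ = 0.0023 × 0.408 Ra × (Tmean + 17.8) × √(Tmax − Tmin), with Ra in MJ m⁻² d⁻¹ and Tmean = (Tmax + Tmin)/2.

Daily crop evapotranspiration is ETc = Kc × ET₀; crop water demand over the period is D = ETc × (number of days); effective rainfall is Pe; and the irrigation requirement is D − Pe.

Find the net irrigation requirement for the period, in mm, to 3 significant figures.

14.2 mm

Tmean = (29.1 + 16.8)/2 = 22.95 °C
0.408 Ra = 0.408 × 36.6 = 14.9328 mm/d equivalent
ET₀ = 0.0023 × 14.9328 × (22.95 + 17.8) × √12.3 = 0.0023 × 14.9328 × 40.75 × 3.5071 = 4.9085 mm/d
ETc = Kc × ET₀ = 0.99 × 4.9085 = 4.8594 mm/d
Crop demand D = ETc × 7 d = 4.8594 × 7 = 34.016 mm
Pe = 0.68 × 29.2 = 19.856 mm
D − Pe = 34.016 − 19.856 = 14.160 mm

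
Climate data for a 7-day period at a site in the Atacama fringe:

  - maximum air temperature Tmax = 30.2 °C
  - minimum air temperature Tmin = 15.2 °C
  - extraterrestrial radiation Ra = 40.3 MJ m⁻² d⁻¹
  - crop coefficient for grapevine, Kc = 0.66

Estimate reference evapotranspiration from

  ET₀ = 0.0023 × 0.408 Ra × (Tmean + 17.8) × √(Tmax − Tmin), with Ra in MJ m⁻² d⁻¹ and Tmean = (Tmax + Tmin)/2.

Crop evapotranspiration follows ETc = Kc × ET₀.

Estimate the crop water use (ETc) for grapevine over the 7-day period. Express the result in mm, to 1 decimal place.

27.4 mm

Tmean = (30.2 + 15.2)/2 = 22.70 °C
0.408 Ra = 0.408 × 40.3 = 16.4424 mm/d equivalent
ET₀ = 0.0023 × 16.4424 × (22.70 + 17.8) × √15.0 = 0.0023 × 16.4424 × 40.50 × 3.8730 = 5.9319 mm/d
ETc = Kc × ET₀ = 0.66 × 5.9319 = 3.9151 mm/d
Over 7 days: 3.9151 × 7 = 27.406 mm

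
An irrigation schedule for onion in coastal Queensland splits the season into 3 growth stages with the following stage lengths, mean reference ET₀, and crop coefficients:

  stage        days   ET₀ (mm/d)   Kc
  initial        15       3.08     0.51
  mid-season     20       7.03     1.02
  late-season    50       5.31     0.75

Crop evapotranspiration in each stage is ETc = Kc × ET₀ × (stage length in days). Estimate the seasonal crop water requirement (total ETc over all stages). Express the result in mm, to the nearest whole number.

initial: 0.51 × 3.08 × 15 = 23.56 mm
mid-season: 1.02 × 7.03 × 20 = 143.41 mm
late-season: 0.75 × 5.31 × 50 = 199.13 mm
Seasonal total = 366.10 mm

366 mm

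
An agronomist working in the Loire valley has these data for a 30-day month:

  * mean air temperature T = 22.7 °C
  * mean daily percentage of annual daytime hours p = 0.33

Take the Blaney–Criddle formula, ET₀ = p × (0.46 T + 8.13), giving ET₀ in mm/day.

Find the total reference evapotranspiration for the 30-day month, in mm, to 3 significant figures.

ET₀ = 0.33 × (0.46 × 22.7 + 8.13) = 0.33 × 18.572 = 6.1288 mm/d
Monthly total = 6.1288 × 30 = 183.864 mm

184 mm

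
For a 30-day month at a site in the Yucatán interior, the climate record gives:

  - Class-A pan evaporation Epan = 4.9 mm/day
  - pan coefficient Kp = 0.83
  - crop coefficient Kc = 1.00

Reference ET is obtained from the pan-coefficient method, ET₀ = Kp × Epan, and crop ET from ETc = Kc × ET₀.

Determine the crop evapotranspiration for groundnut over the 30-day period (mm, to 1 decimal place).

122.0 mm

ET₀ = 0.83 × 4.9 = 4.0670 mm/d
ETc = Kc × ET₀ = 1.00 × 4.0670 = 4.0670 mm/d
Over 30 days: 4.0670 × 30 = 122.010 mm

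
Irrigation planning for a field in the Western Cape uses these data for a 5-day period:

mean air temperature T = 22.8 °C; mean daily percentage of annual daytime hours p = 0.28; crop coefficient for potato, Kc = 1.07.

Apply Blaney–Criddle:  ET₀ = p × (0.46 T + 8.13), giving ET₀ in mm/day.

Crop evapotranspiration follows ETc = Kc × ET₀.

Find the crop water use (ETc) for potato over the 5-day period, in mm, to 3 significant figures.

27.9 mm

ET₀ = 0.28 × (0.46 × 22.8 + 8.13) = 0.28 × 18.618 = 5.2130 mm/d
ETc = Kc × ET₀ = 1.07 × 5.2130 = 5.5779 mm/d
Over 5 days: 5.5779 × 5 = 27.890 mm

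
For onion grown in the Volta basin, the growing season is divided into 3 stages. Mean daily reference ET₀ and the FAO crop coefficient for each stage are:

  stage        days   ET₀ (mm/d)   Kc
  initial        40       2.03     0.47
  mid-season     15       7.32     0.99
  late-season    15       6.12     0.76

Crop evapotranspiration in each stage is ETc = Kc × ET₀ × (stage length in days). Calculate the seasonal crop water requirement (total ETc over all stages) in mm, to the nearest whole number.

initial: 0.47 × 2.03 × 40 = 38.16 mm
mid-season: 0.99 × 7.32 × 15 = 108.70 mm
late-season: 0.76 × 6.12 × 15 = 69.77 mm
Seasonal total = 216.63 mm

217 mm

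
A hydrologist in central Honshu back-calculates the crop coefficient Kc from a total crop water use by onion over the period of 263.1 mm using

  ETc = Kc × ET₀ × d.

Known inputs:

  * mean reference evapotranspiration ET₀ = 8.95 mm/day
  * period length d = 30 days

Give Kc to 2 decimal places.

ETc = Kc × ET₀ × d  ⇒  Kc = ETc / (ET₀ × d)
Kc = 263.1 / (8.95 × 30) = 263.1 / 268.50 = 0.9799

0.98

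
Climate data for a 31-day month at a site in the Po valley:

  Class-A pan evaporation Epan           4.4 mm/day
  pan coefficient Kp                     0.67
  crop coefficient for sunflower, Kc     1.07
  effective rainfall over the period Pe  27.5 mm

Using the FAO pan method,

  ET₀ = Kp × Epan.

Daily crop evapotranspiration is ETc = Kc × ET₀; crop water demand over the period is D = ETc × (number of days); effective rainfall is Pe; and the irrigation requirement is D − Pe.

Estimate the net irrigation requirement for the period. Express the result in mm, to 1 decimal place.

70.3 mm

ET₀ = 0.67 × 4.4 = 2.9480 mm/d
ETc = Kc × ET₀ = 1.07 × 2.9480 = 3.1544 mm/d
Crop demand D = ETc × 31 d = 3.1544 × 31 = 97.786 mm
D − Pe = 97.786 − 27.5 = 70.286 mm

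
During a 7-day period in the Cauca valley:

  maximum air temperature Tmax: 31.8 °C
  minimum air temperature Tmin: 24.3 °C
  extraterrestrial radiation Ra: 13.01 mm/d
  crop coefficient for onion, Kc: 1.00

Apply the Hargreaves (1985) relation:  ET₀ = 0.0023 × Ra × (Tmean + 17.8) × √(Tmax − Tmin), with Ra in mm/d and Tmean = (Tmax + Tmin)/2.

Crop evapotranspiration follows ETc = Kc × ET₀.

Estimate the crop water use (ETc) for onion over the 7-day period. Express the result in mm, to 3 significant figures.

26.3 mm

Tmean = (31.8 + 24.3)/2 = 28.05 °C
ET₀ = 0.0023 × 13.01 × (28.05 + 17.8) × √7.5 = 0.0023 × 13.01 × 45.85 × 2.7386 = 3.7573 mm/d
ETc = Kc × ET₀ = 1.00 × 3.7573 = 3.7573 mm/d
Over 7 days: 3.7573 × 7 = 26.301 mm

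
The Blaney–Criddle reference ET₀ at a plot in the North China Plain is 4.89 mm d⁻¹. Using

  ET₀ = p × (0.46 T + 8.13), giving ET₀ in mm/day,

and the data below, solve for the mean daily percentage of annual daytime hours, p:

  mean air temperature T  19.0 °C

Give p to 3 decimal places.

0.290

p = ET₀ / (0.46 T + 8.13) = 4.89 / (0.46 × 19.0 + 8.13) = 4.89 / 16.870 = 0.2899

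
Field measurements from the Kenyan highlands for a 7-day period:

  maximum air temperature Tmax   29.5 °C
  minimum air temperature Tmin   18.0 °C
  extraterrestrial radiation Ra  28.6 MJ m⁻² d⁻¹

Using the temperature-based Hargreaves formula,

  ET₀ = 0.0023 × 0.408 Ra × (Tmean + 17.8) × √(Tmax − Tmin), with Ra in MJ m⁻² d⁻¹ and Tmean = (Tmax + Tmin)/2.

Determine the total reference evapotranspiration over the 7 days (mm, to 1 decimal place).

26.5 mm

Tmean = (29.5 + 18.0)/2 = 23.75 °C
0.408 Ra = 0.408 × 28.6 = 11.6688 mm/d equivalent
ET₀ = 0.0023 × 11.6688 × (23.75 + 17.8) × √11.5 = 0.0023 × 11.6688 × 41.55 × 3.3912 = 3.7816 mm/d
Over 7 days: 3.7816 × 7 = 26.471 mm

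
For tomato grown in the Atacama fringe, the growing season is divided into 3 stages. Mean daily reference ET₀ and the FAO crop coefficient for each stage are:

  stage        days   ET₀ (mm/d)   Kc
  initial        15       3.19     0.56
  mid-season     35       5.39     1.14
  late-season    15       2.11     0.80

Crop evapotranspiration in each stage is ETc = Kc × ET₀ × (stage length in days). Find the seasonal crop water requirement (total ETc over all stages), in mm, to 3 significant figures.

initial: 0.56 × 3.19 × 15 = 26.80 mm
mid-season: 1.14 × 5.39 × 35 = 215.06 mm
late-season: 0.80 × 2.11 × 15 = 25.32 mm
Seasonal total = 267.18 mm

267 mm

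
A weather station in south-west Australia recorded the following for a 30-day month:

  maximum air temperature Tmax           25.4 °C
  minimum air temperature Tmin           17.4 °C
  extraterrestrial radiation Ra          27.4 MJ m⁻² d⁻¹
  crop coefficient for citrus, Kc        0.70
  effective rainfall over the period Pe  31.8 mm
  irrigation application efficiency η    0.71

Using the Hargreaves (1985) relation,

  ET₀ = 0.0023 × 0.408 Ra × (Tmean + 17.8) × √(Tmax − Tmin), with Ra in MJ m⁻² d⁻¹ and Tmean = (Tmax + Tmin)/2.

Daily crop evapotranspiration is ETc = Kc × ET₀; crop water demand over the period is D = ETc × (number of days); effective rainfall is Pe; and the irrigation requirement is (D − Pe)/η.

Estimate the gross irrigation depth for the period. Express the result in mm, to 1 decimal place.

39.5 mm

Tmean = (25.4 + 17.4)/2 = 21.40 °C
0.408 Ra = 0.408 × 27.4 = 11.1792 mm/d equivalent
ET₀ = 0.0023 × 11.1792 × (21.40 + 17.8) × √8.0 = 0.0023 × 11.1792 × 39.20 × 2.8284 = 2.8508 mm/d
ETc = Kc × ET₀ = 0.70 × 2.8508 = 1.9956 mm/d
Crop demand D = ETc × 30 d = 1.9956 × 30 = 59.868 mm
D − Pe = 59.868 − 31.8 = 28.068 mm
Gross irrigation = 28.068 / 0.71 = 39.532 mm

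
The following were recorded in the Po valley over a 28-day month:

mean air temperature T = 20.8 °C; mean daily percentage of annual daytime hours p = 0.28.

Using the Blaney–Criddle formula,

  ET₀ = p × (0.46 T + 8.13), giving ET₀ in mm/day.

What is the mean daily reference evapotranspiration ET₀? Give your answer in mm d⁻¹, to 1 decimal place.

5.0 mm d⁻¹

ET₀ = 0.28 × (0.46 × 20.8 + 8.13) = 0.28 × 17.698 = 4.9554 mm/d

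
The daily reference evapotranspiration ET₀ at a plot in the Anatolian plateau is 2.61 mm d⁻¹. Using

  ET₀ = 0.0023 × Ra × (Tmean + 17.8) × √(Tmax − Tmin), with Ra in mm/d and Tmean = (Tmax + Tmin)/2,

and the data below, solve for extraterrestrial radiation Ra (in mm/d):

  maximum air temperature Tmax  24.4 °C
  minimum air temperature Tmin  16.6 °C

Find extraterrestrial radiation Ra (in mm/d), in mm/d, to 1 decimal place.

Tmean = 20.50 °C; √ΔT = 2.7928
Ra = ET₀ / [0.0023 × (Tmean+17.8) × √ΔT] = 2.61 / (0.0023 × 38.30 × 2.7928) = 10.609 mm/d

10.6 mm/d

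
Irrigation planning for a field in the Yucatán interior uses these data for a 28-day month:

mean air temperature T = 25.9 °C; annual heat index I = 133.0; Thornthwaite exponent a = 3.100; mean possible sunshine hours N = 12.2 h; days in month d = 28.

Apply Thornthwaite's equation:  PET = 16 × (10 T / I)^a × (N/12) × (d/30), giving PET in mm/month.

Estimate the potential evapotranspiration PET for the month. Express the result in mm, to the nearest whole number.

10T/I = 10 × 25.9 / 133.0 = 1.9474
(10T/I)^a = 1.9474^3.100 = 7.8943
Uncorrected PET = 16 × 7.8943 = 126.309 mm
Correction = (N/12)(d/30) = (12.2/12)(28/30) = 0.9489
PET = 126.309 × 0.9489 = 119.855 mm/month

120 mm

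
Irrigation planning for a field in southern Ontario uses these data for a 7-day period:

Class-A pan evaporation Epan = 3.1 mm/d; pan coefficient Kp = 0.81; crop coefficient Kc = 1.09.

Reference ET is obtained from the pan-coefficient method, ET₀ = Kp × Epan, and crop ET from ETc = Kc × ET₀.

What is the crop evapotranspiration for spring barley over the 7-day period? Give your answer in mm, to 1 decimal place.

ET₀ = 0.81 × 3.1 = 2.5110 mm/d
ETc = Kc × ET₀ = 1.09 × 2.5110 = 2.7370 mm/d
Over 7 days: 2.7370 × 7 = 19.159 mm

19.2 mm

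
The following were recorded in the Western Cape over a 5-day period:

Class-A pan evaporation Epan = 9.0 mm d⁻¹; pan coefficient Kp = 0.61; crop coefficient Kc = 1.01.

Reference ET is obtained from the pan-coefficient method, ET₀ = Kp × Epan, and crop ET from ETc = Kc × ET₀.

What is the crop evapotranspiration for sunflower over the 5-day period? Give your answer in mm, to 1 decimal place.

27.7 mm

ET₀ = 0.61 × 9.0 = 5.4900 mm/d
ETc = Kc × ET₀ = 1.01 × 5.4900 = 5.5449 mm/d
Over 5 days: 5.5449 × 5 = 27.725 mm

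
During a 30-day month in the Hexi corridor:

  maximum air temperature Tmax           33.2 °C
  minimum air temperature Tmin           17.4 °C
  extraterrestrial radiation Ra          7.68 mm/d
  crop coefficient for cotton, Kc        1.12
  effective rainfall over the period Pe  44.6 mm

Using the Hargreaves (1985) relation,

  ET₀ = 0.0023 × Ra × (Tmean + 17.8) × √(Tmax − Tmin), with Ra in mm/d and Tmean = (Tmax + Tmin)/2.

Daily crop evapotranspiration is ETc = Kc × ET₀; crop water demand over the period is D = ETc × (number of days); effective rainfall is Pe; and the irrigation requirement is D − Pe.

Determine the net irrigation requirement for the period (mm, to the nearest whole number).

Tmean = (33.2 + 17.4)/2 = 25.30 °C
ET₀ = 0.0023 × 7.68 × (25.30 + 17.8) × √15.8 = 0.0023 × 7.68 × 43.10 × 3.9749 = 3.0262 mm/d
ETc = Kc × ET₀ = 1.12 × 3.0262 = 3.3893 mm/d
Crop demand D = ETc × 30 d = 3.3893 × 30 = 101.679 mm
D − Pe = 101.679 − 44.6 = 57.079 mm

57 mm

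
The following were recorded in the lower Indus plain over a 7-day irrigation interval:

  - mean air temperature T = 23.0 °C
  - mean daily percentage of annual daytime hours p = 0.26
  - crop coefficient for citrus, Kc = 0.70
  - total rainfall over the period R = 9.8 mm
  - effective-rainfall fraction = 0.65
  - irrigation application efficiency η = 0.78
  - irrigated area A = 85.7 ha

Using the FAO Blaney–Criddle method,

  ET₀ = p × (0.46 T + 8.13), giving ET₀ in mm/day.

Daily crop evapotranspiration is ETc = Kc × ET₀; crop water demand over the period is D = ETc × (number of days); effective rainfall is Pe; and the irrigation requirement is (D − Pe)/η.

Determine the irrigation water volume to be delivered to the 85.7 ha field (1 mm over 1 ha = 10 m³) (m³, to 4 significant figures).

19190 m³

ET₀ = 0.26 × (0.46 × 23.0 + 8.13) = 0.26 × 18.710 = 4.8646 mm/d
ETc = Kc × ET₀ = 0.70 × 4.8646 = 3.4052 mm/d
Crop demand D = ETc × 7 d = 3.4052 × 7 = 23.836 mm
Pe = 0.65 × 9.8 = 6.370 mm
D − Pe = 23.836 − 6.370 = 17.466 mm
Gross irrigation = 17.466 / 0.78 = 22.392 mm
Volume = 22.392 mm × 85.7 ha × 10 = 19189.9 m³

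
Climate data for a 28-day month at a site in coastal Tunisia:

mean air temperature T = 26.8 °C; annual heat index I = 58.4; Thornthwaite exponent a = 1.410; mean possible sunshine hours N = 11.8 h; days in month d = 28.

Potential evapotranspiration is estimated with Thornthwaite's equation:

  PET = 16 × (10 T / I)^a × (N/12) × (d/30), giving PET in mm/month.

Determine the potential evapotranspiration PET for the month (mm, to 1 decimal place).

10T/I = 10 × 26.8 / 58.4 = 4.5890
(10T/I)^a = 4.5890^1.410 = 8.5708
Uncorrected PET = 16 × 8.5708 = 137.133 mm
Correction = (N/12)(d/30) = (11.8/12)(28/30) = 0.9178
PET = 137.133 × 0.9178 = 125.861 mm/month

125.9 mm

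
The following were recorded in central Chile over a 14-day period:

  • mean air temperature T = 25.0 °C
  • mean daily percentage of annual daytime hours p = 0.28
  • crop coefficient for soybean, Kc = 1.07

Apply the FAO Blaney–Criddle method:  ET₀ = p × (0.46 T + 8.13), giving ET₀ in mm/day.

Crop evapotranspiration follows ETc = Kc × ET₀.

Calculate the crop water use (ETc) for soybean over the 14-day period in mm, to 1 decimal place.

ET₀ = 0.28 × (0.46 × 25.0 + 8.13) = 0.28 × 19.630 = 5.4964 mm/d
ETc = Kc × ET₀ = 1.07 × 5.4964 = 5.8811 mm/d
Over 14 days: 5.8811 × 14 = 82.335 mm

82.3 mm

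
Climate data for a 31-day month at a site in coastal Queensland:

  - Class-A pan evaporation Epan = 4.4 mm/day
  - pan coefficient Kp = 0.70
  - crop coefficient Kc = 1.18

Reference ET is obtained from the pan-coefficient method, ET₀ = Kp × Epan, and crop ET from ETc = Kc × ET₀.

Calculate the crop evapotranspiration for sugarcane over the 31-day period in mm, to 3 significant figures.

ET₀ = 0.70 × 4.4 = 3.0800 mm/d
ETc = Kc × ET₀ = 1.18 × 3.0800 = 3.6344 mm/d
Over 31 days: 3.6344 × 31 = 112.666 mm

113 mm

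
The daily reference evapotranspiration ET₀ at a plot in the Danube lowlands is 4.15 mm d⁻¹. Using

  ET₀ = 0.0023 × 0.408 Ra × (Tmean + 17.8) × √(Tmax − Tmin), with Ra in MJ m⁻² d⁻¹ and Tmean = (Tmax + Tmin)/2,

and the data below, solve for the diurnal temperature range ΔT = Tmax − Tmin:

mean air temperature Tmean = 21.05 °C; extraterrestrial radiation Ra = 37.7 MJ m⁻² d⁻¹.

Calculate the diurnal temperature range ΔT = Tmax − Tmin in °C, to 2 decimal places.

9.12 °C

√ΔT = ET₀ / [0.0023 × 0.408 × Ra × (Tmean+17.8)] = 4.15 / (0.0023 × 15.3816 × 38.85) = 3.0194
ΔT = 3.0194² = 9.117 °C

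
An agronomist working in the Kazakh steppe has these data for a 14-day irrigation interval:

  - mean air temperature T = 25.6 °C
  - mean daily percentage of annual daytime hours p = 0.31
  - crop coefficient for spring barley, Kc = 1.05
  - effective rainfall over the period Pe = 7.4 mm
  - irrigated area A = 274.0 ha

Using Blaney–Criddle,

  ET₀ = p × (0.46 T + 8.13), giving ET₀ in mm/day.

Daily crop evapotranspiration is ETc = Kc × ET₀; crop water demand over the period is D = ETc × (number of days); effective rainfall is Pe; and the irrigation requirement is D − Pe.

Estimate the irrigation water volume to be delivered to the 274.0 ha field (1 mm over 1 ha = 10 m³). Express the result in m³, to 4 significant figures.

ET₀ = 0.31 × (0.46 × 25.6 + 8.13) = 0.31 × 19.906 = 6.1709 mm/d
ETc = Kc × ET₀ = 1.05 × 6.1709 = 6.4794 mm/d
Crop demand D = ETc × 14 d = 6.4794 × 14 = 90.712 mm
D − Pe = 90.712 − 7.4 = 83.312 mm
Volume = 83.312 mm × 274.0 ha × 10 = 228274.9 m³

228300 m³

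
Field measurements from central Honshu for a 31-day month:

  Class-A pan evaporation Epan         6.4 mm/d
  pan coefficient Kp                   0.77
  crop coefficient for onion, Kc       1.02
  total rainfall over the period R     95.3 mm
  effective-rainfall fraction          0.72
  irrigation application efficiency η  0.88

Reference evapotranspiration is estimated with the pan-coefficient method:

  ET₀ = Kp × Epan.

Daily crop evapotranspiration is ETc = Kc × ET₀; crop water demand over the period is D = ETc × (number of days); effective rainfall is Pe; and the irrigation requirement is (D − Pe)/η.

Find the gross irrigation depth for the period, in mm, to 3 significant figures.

ET₀ = 0.77 × 6.4 = 4.9280 mm/d
ETc = Kc × ET₀ = 1.02 × 4.9280 = 5.0266 mm/d
Crop demand D = ETc × 31 d = 5.0266 × 31 = 155.825 mm
Pe = 0.72 × 95.3 = 68.616 mm
D − Pe = 155.825 − 68.616 = 87.209 mm
Gross irrigation = 87.209 / 0.88 = 99.101 mm

99.1 mm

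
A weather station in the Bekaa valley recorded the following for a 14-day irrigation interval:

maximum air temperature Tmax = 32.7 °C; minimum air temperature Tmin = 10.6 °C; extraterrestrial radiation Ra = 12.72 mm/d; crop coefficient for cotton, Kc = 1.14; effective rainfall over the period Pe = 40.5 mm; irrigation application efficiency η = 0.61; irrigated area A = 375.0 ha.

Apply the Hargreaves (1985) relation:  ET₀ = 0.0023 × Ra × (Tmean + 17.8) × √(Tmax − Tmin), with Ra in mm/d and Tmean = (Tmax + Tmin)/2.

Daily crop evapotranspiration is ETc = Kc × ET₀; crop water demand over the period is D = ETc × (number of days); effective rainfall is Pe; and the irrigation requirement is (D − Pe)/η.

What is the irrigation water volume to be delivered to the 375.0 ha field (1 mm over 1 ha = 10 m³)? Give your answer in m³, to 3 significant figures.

Tmean = (32.7 + 10.6)/2 = 21.65 °C
ET₀ = 0.0023 × 12.72 × (21.65 + 17.8) × √22.1 = 0.0023 × 12.72 × 39.45 × 4.7011 = 5.4258 mm/d
ETc = Kc × ET₀ = 1.14 × 5.4258 = 6.1854 mm/d
Crop demand D = ETc × 14 d = 6.1854 × 14 = 86.596 mm
D − Pe = 86.596 − 40.5 = 46.096 mm
Gross irrigation = 46.096 / 0.61 = 75.567 mm
Volume = 75.567 mm × 375.0 ha × 10 = 283376.3 m³

283000 m³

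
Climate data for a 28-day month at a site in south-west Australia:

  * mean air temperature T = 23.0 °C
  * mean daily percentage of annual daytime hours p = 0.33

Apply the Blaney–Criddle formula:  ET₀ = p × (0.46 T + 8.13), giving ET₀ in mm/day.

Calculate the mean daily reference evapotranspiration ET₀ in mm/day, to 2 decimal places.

ET₀ = 0.33 × (0.46 × 23.0 + 8.13) = 0.33 × 18.710 = 6.1743 mm/d

6.17 mm/day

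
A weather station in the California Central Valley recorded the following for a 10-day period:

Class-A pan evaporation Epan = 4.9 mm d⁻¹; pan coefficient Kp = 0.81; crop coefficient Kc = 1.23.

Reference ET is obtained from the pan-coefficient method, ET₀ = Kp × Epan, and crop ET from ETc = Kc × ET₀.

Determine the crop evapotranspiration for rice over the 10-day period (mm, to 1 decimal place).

ET₀ = 0.81 × 4.9 = 3.9690 mm/d
ETc = Kc × ET₀ = 1.23 × 3.9690 = 4.8819 mm/d
Over 10 days: 4.8819 × 10 = 48.819 mm

48.8 mm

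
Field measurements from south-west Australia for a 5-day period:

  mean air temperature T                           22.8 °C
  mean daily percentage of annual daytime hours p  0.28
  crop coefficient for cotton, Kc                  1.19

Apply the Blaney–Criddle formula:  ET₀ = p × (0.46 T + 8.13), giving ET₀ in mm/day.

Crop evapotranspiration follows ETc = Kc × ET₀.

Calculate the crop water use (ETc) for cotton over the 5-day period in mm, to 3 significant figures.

31.0 mm

ET₀ = 0.28 × (0.46 × 22.8 + 8.13) = 0.28 × 18.618 = 5.2130 mm/d
ETc = Kc × ET₀ = 1.19 × 5.2130 = 6.2035 mm/d
Over 5 days: 6.2035 × 5 = 31.018 mm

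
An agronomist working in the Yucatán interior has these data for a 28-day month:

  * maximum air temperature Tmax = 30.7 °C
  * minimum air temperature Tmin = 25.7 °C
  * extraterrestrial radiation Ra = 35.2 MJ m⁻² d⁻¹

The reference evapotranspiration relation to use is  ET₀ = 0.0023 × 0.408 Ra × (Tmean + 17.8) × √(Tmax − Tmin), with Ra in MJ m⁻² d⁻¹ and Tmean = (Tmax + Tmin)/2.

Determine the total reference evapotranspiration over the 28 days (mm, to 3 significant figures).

95.1 mm

Tmean = (30.7 + 25.7)/2 = 28.20 °C
0.408 Ra = 0.408 × 35.2 = 14.3616 mm/d equivalent
ET₀ = 0.0023 × 14.3616 × (28.20 + 17.8) × √5.0 = 0.0023 × 14.3616 × 46.00 × 2.2361 = 3.3977 mm/d
Over 28 days: 3.3977 × 28 = 95.136 mm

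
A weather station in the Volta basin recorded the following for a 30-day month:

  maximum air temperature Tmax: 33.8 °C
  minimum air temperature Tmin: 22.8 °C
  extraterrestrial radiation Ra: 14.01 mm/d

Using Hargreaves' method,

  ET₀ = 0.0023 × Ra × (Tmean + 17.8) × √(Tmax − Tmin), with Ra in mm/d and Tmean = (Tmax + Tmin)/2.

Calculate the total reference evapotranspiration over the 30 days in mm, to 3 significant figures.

Tmean = (33.8 + 22.8)/2 = 28.30 °C
ET₀ = 0.0023 × 14.01 × (28.30 + 17.8) × √11.0 = 0.0023 × 14.01 × 46.10 × 3.3166 = 4.9267 mm/d
Over 30 days: 4.9267 × 30 = 147.801 mm

148 mm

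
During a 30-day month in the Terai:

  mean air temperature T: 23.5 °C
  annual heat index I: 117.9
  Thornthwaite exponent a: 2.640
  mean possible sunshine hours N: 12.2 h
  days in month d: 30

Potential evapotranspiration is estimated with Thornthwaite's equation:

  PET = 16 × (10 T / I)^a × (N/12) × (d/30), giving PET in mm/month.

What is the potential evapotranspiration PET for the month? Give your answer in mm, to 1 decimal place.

10T/I = 10 × 23.5 / 117.9 = 1.9932
(10T/I)^a = 1.9932^2.640 = 6.1775
Uncorrected PET = 16 × 6.1775 = 98.840 mm
Correction = (N/12)(d/30) = (12.2/12)(30/30) = 1.0167
PET = 98.840 × 1.0167 = 100.491 mm/month

100.5 mm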